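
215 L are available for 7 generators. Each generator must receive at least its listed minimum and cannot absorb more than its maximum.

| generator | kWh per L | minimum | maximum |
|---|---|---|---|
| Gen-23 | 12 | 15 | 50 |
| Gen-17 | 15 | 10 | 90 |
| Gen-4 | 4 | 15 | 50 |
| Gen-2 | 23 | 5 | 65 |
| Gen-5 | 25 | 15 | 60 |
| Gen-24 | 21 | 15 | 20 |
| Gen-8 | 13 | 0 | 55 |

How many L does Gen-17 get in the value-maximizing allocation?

40

Meeting every minimum uses 15+10+15+5+15+15+0 = 75 L, leaving 140.
Highest kWh per L first: Gen-5 25 > Gen-2 23 > Gen-24 21 > Gen-17 15 > Gen-8 13 > Gen-23 12 > Gen-4 4.
Gen-5: +45 to 60 (cap) → 95 left.
Gen-2 takes 60 more to reach its cap of 65 → 35 left.
Give Gen-24 5 more to hit its cap of 20 → 30 left.
Gen-17 has room for 80 more but only 30 remain, so it gets 40.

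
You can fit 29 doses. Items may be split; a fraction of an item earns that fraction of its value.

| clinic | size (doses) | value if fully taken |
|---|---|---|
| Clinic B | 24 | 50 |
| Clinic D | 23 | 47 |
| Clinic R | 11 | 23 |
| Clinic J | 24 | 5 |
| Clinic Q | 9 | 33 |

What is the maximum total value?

Best value per unit of size first: Clinic Q 33/9≈3.67, Clinic R 23/11≈2.09, Clinic B 50/24≈2.08, Clinic D 47/23≈2.04, Clinic J 5/24≈0.208.
Clinic Q: take in full, 9 doses for value 33 — 20 left.
Take all of Clinic R (11 doses, value 23) — 9 doses left.
Only 9 doses remain; take 9/24 of Clinic B for value 50×9/24 = 18.75.
Total value = 74.75.

74.75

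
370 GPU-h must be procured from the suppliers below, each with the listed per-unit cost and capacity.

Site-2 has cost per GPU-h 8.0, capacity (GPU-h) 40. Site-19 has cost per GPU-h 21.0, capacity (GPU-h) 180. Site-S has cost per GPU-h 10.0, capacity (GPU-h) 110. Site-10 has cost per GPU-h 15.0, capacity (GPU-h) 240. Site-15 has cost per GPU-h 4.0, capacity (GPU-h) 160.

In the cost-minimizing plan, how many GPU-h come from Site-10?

Use suppliers in increasing cost order.
Site-15 at 4.0: take all 160 GPU-h ; 210 still needed.
Site-2 at 8.0: take all 40 GPU-h ; 170 still needed.
Site-S (10.0): use full 110 ; 60 GPU-h to go.
Site-10 at 15.0: take 60 of its 240 ; requirement met.
Site-19: unused.

60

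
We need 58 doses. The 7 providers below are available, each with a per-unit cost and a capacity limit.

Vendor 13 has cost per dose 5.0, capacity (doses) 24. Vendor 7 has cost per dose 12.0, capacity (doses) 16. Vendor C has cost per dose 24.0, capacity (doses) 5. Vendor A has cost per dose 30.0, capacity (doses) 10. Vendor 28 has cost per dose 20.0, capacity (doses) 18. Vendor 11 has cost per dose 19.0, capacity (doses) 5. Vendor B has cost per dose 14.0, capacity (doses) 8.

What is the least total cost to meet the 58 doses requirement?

619

Fill from the cheapest provider first.
Vendor 13 (5.0): use full 24 → 34 doses to go.
Vendor 7 at 12.0: take all 16 doses → 18 still needed.
Take 8 from Vendor B at 14.0 → need 10 more.
Vendor 11 (19.0): use full 5 → 5 doses to go.
Vendor 28 (20.0): take the remaining 5 → done.
Vendor C, Vendor A: unused.
Cost = 24×5.0 + 16×12.0 + 8×14.0 + 5×19.0 + 5×20.0 = 619.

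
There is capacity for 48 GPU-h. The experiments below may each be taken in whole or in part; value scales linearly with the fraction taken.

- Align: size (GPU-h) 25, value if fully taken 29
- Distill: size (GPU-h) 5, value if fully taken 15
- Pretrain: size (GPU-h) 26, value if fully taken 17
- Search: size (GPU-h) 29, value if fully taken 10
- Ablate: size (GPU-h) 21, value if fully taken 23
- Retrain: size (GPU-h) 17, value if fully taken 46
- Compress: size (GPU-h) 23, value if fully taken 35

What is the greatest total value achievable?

Best value per unit of size first: Distill 15/5≈3, Retrain 46/17≈2.71, Compress 35/23≈1.52, Align 29/25≈1.16, Ablate 23/21≈1.1, Pretrain 17/26≈0.654, Search 10/29≈0.345.
Distill: take in full, 5 GPU-h for value 15 — 43 left.
All 17 GPU-h of Retrain fit (value 46) — 26 remain.
Compress: take in full, 23 GPU-h for value 35 — 3 left.
3 GPU-h left: a 3/25 share of Align gives 29×3/25 = 3.48.
Total value = 99.48.

99.48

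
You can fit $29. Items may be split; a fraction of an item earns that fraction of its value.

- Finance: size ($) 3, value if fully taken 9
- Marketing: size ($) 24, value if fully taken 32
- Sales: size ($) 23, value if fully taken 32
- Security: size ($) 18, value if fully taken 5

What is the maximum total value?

45

Best value per unit of size first: Finance 9/3≈3, Sales 32/23≈1.39, Marketing 32/24≈1.33, Security 5/18≈0.278.
Take all of Finance (3 $, value 9) — 26 $ left.
All 23 $ of Sales fit (value 32) — 3 remain.
3 $ left: a 3/24 share of Marketing gives 32×3/24 = 4.
Total value = 45.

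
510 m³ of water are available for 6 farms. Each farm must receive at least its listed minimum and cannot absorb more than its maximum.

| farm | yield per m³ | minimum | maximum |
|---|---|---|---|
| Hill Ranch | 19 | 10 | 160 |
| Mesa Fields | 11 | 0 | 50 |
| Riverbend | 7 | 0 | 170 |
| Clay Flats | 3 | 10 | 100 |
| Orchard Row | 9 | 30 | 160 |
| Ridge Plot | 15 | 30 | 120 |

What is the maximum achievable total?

Meeting every minimum uses 10+0+0+10+30+30 = 80 m³, leaving 430.
Order the farms by yield per m³: Hill Ranch 19 > Ridge Plot 15 > Mesa Fields 11 > Orchard Row 9 > Riverbend 7 > Clay Flats 3.
Hill Ranch: +150 to 160 (cap) ; 280 left.
Give Ridge Plot 90 more to hit its cap of 120 ; 190 left.
Mesa Fields: +50 to 50 (cap) ; 140 left.
Give Orchard Row 130 more to hit its cap of 160 ; 10 left.
Riverbend has room for 170 more but only 10 remain, so it gets 10.
Total = 19×160 + 11×50 + 7×10 + 3×10 + 9×160 + 15×120 = 6930.

6930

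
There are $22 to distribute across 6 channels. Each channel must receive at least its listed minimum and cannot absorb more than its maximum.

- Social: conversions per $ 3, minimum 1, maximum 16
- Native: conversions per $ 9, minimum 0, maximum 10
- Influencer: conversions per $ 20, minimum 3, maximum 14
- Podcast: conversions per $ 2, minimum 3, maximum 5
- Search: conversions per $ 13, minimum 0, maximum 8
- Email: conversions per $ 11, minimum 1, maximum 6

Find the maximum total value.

Meeting every minimum uses 1+0+3+3+0+1 = 8 $, leaving 14.
Rank by conversions per $: Influencer 20 > Search 13 > Email 11 > Native 9 > Social 3 > Podcast 2.
Influencer takes 11 more to reach its cap of 14 → 3 left.
Search has room for 8 more but only 3 remain, so it gets 3.
Total = 3×1 + 20×14 + 2×3 + 13×3 + 11×1 = 339.

339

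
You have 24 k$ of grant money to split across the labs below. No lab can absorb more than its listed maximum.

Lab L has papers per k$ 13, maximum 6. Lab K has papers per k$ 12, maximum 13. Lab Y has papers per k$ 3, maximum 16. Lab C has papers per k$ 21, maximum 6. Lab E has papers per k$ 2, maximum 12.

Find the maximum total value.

348

Rank by papers per k$: Lab C 21 > Lab L 13 > Lab K 12 > Lab Y 3 > Lab E 2.
Lab C takes 6 to reach its cap of 6 → 18 left.
Lab L takes 6 to reach its cap of 6 → 12 left.
Lab K has room for 13 but only 12 remain, so it gets 12.
Total = 13×6 + 12×12 + 21×6 = 348.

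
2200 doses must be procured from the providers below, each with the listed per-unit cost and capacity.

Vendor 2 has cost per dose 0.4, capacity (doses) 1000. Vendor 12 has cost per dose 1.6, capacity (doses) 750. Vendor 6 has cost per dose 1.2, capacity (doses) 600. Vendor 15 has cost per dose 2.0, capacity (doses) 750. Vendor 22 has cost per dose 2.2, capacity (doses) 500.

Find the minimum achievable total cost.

Fill from the cheapest provider first.
Vendor 2 (0.4): use full 1000 ; 1200 doses to go.
Vendor 6 (1.2): use full 600 ; 600 doses to go.
Take 600 from Vendor 12 at 1.6 to finish.
Vendor 15, Vendor 22: unused.
Cost = 1000×0.4 + 600×1.2 + 600×1.6 = 2080.

2080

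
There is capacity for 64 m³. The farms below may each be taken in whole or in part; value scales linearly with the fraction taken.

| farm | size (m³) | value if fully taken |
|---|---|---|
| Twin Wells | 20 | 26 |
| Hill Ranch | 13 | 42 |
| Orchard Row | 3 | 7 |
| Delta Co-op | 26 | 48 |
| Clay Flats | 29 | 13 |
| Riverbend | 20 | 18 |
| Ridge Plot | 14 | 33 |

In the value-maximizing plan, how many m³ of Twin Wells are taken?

8

Sort by value density: Hill Ranch 42/13≈3.23, Ridge Plot 33/14≈2.36, Orchard Row 7/3≈2.33, Delta Co-op 48/26≈1.85, Twin Wells 26/20≈1.3, Riverbend 18/20≈0.9, Clay Flats 13/29≈0.448.
All 13 m³ of Hill Ranch fit (value 42) ; 51 remain.
All 14 m³ of Ridge Plot fit (value 33) ; 37 remain.
Take all of Orchard Row (3 m³, value 7) ; 34 m³ left.
Delta Co-op: take in full, 26 m³ for value 48 ; 8 left.
Only 8 m³ remain; take 8/20 of Twin Wells for value 26×8/20 = 10.4.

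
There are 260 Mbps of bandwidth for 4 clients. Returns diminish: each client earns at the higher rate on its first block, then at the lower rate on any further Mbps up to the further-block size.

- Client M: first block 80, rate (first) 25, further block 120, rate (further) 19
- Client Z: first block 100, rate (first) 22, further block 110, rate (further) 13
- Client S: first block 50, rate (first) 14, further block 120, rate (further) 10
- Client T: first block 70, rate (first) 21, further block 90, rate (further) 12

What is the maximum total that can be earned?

Rank every tier by rate: Client M/first 25 > Client Z/first 22 > Client T/first 21 > Client M/second 19 > Client S/first 14 > Client Z/second 13 > Client T/second 12 > Client S/second 10.
Fill Client M first block (80 at 25) → 180 left.
Client Z/first (22): +100 → 80 left.
Fill Client T first block (70 at 21) → 10 left.
10 remain; put them into Client M second at 19.
Total = 25×80 + 22×100 + 21×70 + 19×10 = 5860.

5860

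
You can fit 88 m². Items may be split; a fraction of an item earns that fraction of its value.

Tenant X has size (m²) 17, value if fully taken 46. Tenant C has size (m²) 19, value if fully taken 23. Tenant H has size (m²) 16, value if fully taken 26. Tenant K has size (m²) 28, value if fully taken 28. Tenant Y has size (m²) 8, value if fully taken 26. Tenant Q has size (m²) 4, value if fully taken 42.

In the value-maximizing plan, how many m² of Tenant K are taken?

Sort by value density: Tenant Q 42/4≈10.5, Tenant Y 26/8≈3.25, Tenant X 46/17≈2.71, Tenant H 26/16≈1.62, Tenant C 23/19≈1.21, Tenant K 28/28≈1.
All 4 m² of Tenant Q fit (value 42) ; 84 remain.
Tenant Y: take in full, 8 m² for value 26 ; 76 left.
Take all of Tenant X (17 m², value 46) ; 59 m² left.
Tenant H: take in full, 16 m² for value 26 ; 43 left.
Tenant C: take in full, 19 m² for value 23 ; 24 left.
24 m² left: a 24/28 share of Tenant K gives 28×24/28 = 24.

24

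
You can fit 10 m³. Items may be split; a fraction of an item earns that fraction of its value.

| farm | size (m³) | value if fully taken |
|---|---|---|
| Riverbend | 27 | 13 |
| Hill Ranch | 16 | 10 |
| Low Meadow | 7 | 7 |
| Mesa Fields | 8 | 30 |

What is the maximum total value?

32

Rank by value-to-size ratio: Mesa Fields 30/8≈3.75, Low Meadow 7/7≈1, Hill Ranch 10/16≈0.625, Riverbend 13/27≈0.481.
Mesa Fields: take in full, 8 m³ for value 30 — 2 left.
Only 2 m³ remain; take 2/7 of Low Meadow for value 7×2/7 = 2.
Total value = 32.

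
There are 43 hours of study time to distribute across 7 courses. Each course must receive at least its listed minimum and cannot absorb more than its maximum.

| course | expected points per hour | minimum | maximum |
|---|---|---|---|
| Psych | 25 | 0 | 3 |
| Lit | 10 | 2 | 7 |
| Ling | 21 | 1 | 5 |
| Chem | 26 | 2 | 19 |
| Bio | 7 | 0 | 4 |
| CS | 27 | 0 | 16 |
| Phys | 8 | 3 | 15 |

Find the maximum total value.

1041

Meeting every minimum uses 0+2+1+2+0+0+3 = 8 hours, leaving 35.
Rank by expected points per hour: CS 27 > Chem 26 > Psych 25 > Ling 21 > Lit 10 > Phys 8 > Bio 7.
CS: +16 to 16 (cap) ; 19 left.
Chem: +17 to 19 (cap) ; 2 left.
Psych: +2 (room for 3) → 2. Pool exhausted.
Total = 25×2 + 10×2 + 21×1 + 26×19 + 27×16 + 8×3 = 1041.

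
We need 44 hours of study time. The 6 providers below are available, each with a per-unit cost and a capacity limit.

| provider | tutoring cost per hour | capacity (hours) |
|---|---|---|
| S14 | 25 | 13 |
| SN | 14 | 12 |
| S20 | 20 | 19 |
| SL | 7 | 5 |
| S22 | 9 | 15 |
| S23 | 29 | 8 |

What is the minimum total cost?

Cheapest first:
SL (7): use full 5 → 39 hours to go.
S22 at 9: take all 15 hours → 24 still needed.
Take 12 from SN at 14 → need 12 more.
S20 (20): take the remaining 12 → done.
S14, S23: unused.
Cost = 5×7 + 15×9 + 12×14 + 12×20 = 578.

578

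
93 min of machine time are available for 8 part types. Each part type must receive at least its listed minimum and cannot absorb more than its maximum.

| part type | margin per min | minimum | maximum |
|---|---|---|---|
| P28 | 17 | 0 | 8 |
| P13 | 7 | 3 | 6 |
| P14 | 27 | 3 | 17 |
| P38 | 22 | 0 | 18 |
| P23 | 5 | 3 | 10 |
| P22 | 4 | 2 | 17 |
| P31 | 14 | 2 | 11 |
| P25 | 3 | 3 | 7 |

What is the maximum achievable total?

1323

Meeting every minimum uses 0+3+3+0+3+2+2+3 = 16 min, leaving 77.
Rank by margin per min: P14 27 > P38 22 > P28 17 > P31 14 > P13 7 > P23 5 > P22 4 > P25 3.
P14: +14 to 17 (cap) → 63 left.
P38 takes 18 more to reach its cap of 18 → 45 left.
P28: +8 to 8 (cap) → 37 left.
P31: +9 to 11 (cap) → 28 left.
P13: +3 to 6 (cap) → 25 left.
Give P23 7 more to hit its cap of 10 → 18 left.
P22: +15 to 17 (cap) → 3 left.
Only 3 left; P25 takes them to reach 6.
Total = 17×8 + 7×6 + 27×17 + 22×18 + 5×10 + 4×17 + 14×11 + 3×6 = 1323.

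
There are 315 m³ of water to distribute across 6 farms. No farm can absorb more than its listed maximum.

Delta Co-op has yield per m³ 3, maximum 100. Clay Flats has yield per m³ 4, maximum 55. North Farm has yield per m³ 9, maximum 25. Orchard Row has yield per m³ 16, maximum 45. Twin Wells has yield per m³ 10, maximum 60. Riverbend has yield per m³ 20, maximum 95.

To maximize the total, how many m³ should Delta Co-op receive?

Highest yield per m³ first: Riverbend 20 > Orchard Row 16 > Twin Wells 10 > North Farm 9 > Clay Flats 4 > Delta Co-op 3.
Riverbend: +95 to 95 (cap) — 220 left.
Orchard Row takes 45 to reach its cap of 45 — 175 left.
Give Twin Wells 60 to hit its cap of 60 — 115 left.
North Farm: +25 to 25 (cap) — 90 left.
Clay Flats takes 55 to reach its cap of 55 — 35 left.
Only 35 left; Delta Co-op takes them to reach 35.

35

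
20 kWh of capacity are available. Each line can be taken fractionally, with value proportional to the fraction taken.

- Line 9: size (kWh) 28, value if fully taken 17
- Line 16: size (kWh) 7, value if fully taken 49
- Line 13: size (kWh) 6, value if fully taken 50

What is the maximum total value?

103.25

Sort by value density: Line 13 50/6≈8.33, Line 16 49/7≈7, Line 9 17/28≈0.607.
All 6 kWh of Line 13 fit (value 50) → 14 remain.
All 7 kWh of Line 16 fit (value 49) → 7 remain.
Only 7 kWh remain; take 7/28 of Line 9 for value 17×7/28 = 4.25.
Total value = 103.25.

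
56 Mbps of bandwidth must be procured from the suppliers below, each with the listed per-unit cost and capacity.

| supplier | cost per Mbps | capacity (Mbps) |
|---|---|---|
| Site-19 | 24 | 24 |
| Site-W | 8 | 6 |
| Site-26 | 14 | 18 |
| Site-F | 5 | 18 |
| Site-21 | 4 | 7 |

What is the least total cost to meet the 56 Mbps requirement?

586

Use suppliers in increasing cost order.
Site-21 at 4: take all 7 Mbps — 49 still needed.
Take 18 from Site-F at 5 — need 31 more.
Take 6 from Site-W at 8 — need 25 more.
Take 18 from Site-26 at 14 — need 7 more.
Site-19 at 24: take 7 of its 24 — requirement met.
Cost = 7×4 + 18×5 + 6×8 + 18×14 + 7×24 = 586.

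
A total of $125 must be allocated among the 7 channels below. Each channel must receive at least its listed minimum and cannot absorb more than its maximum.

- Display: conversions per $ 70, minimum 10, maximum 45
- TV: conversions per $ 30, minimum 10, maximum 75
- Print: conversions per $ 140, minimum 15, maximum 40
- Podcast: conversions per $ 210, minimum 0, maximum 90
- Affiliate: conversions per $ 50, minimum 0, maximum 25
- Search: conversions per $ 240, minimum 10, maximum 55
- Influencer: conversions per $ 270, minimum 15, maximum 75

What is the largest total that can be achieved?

26950

Meeting every minimum uses 10+10+15+0+0+10+15 = 60 $, leaving 65.
Highest conversions per $ first: Influencer 270 > Search 240 > Podcast 210 > Print 140 > Display 70 > Affiliate 50 > TV 30.
Influencer takes 60 more to reach its cap of 75 ; 5 left.
Search: +5 (room for 45) → 15. Pool exhausted.
Total = 70×10 + 30×10 + 140×15 + 240×15 + 270×75 = 26950.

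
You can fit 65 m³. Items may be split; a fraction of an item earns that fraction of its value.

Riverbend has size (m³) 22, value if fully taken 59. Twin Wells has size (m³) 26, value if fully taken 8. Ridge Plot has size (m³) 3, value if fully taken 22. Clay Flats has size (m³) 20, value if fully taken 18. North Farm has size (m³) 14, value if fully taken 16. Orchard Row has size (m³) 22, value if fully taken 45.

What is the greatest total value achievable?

Best value per unit of size first: Ridge Plot 22/3≈7.33, Riverbend 59/22≈2.68, Orchard Row 45/22≈2.05, North Farm 16/14≈1.14, Clay Flats 18/20≈0.9, Twin Wells 8/26≈0.308.
Ridge Plot: take in full, 3 m³ for value 22 ; 62 left.
Riverbend: take in full, 22 m³ for value 59 ; 40 left.
Take all of Orchard Row (22 m³, value 45) ; 18 m³ left.
Take all of North Farm (14 m³, value 16) ; 4 m³ left.
Only 4 m³ remain; take 4/20 of Clay Flats for value 18×4/20 = 3.6.
Total value = 145.6.

145.6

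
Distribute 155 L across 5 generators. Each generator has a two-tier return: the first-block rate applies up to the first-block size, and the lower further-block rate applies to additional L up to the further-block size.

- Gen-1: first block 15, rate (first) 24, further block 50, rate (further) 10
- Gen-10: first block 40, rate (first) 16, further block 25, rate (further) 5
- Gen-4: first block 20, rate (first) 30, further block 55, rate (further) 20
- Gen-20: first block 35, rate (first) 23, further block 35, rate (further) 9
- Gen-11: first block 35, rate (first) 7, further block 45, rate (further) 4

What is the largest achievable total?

3345

Rank every tier by rate: Gen-4/tier1 30 > Gen-1/tier1 24 > Gen-20/tier1 23 > Gen-4/tier2 20 > Gen-10/tier1 16 > Gen-1/tier2 10 > Gen-20/tier2 9 > Gen-11/tier1 7 > Gen-10/tier2 5 > Gen-11/tier2 4.
Gen-4/tier1 (30): +20 — 135 left.
Gen-1 tier1 at 24: fill all 15 — 120 left.
Gen-20 tier1 at 23: fill all 35 — 85 left.
Gen-4 tier2 at 20: fill all 55 — 30 left.
30 remain; put them into Gen-10 tier1 at 16.
Total = 30×20 + 24×15 + 23×35 + 20×55 + 16×30 = 3345.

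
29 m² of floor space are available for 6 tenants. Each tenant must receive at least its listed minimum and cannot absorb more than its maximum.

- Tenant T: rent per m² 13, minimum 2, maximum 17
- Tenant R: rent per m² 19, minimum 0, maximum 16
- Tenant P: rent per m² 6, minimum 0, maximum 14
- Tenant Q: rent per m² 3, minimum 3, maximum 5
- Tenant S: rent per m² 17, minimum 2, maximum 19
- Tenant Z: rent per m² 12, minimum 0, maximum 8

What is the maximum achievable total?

Meeting every minimum uses 2+0+0+3+2+0 = 7 m², leaving 22.
Order the tenants by rent per m²: Tenant R 19 > Tenant S 17 > Tenant T 13 > Tenant Z 12 > Tenant P 6 > Tenant Q 3.
Tenant R: +16 to 16 (cap) → 6 left.
Only 6 left; Tenant S takes them to reach 8.
Total = 13×2 + 19×16 + 3×3 + 17×8 = 475.

475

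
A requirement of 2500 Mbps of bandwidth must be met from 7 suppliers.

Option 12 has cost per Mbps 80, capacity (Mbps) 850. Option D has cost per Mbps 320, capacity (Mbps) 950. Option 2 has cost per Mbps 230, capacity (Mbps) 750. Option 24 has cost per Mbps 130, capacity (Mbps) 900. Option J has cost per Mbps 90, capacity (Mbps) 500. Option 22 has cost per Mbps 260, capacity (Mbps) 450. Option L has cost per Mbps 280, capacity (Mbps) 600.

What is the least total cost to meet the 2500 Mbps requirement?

287500

Cheapest first:
Option 12 at 80: take all 850 Mbps — 1650 still needed.
Option J at 90: take all 500 Mbps — 1150 still needed.
Take 900 from Option 24 at 130 — need 250 more.
Option 2 at 230: take 250 of its 750 — requirement met.
Option 22, Option L, Option D: unused.
Cost = 850×80 + 500×90 + 900×130 + 250×230 = 287500.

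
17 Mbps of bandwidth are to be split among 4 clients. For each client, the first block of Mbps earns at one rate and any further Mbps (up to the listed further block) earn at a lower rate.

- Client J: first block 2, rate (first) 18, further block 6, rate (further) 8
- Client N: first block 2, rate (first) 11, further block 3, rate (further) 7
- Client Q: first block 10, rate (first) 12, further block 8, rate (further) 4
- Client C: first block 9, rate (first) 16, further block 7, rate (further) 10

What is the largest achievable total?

Rank every tier by rate: Client J/T1 18 > Client C/T1 16 > Client Q/T1 12 > Client N/T1 11 > Client C/T2 10 > Client J/T2 8 > Client N/T2 7 > Client Q/T2 4.
Fill Client J T1 block (2 at 18) ; 15 left.
Client C/T1 (16): +9 ; 6 left.
6 remain; put them into Client Q T1 at 12.
Total = 18×2 + 16×9 + 12×6 = 252.

252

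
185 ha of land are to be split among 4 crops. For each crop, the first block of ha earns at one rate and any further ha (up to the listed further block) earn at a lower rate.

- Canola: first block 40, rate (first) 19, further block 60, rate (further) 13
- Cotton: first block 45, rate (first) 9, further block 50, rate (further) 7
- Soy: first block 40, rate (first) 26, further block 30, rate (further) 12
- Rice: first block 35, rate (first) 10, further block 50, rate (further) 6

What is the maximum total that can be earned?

Treat each block as its own option and order by rate: Soy/first 26 > Canola/first 19 > Canola/second 13 > Soy/second 12 > Rice/first 10 > Cotton/first 9 > Cotton/second 7 > Rice/second 6.
Fill Soy first block (40 at 26) ; 145 left.
Canola first at 19: fill all 40 ; 105 left.
Canola second at 13: fill all 60 ; 45 left.
Soy/second (12): +30 ; 15 left.
Rice/first: +15 of 35 at 10; pool empty.
Total = 26×40 + 19×40 + 13×60 + 12×30 + 10×15 = 3090.

3090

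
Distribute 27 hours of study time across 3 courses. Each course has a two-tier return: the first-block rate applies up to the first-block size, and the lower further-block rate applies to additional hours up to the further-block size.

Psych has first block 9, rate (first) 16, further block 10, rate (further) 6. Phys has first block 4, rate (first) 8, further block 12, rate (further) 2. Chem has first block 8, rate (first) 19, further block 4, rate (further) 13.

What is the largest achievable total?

Rank every tier by rate: Chem/T1 19 > Psych/T1 16 > Chem/T2 13 > Phys/T1 8 > Psych/T2 6 > Phys/T2 2.
Chem/T1 (19): +8 — 19 left.
Fill Psych T1 block (9 at 16) — 10 left.
Chem/T2 (13): +4 — 6 left.
Fill Phys T1 block (4 at 8) — 2 left.
Psych/T2: +2 of 10 at 6; pool empty.
Total = 19×8 + 16×9 + 13×4 + 8×4 + 6×2 = 392.

392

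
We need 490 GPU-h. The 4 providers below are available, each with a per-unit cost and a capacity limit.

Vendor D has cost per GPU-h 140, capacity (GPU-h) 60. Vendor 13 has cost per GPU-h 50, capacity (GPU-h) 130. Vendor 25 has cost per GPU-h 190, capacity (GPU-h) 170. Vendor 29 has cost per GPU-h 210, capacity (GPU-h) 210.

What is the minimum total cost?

74500

Use providers in increasing cost order.
Vendor 13 at 50: take all 130 GPU-h — 360 still needed.
Vendor D (140): use full 60 — 300 GPU-h to go.
Vendor 25 at 190: take all 170 GPU-h — 130 still needed.
Vendor 29 at 210: take 130 of its 210 — requirement met.
Cost = 130×50 + 60×140 + 170×190 + 130×210 = 74500.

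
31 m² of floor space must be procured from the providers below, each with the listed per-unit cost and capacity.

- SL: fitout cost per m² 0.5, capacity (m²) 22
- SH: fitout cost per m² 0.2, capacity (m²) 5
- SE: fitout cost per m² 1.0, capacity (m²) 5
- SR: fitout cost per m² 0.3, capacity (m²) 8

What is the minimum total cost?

12.4

Use providers in increasing cost order.
Take 5 from SH at 0.2 — need 26 more.
SR (0.3): use full 8 — 18 m² to go.
Take 18 from SL at 0.5 to finish.
SE: unused.
Cost = 5×0.2 + 8×0.3 + 18×0.5 = 12.4.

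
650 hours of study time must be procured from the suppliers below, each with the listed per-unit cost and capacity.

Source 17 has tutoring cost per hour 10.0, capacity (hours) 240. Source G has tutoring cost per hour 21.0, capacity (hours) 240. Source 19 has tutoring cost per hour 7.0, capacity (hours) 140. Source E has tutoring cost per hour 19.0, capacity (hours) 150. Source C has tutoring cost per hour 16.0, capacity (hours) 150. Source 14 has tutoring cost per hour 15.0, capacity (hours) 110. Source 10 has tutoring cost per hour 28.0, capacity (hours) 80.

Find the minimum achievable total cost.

7620

Cheapest first:
Source 19 at 7.0: take all 140 hours → 510 still needed.
Take 240 from Source 17 at 10.0 → need 270 more.
Source 14 (15.0): use full 110 → 160 hours to go.
Take 150 from Source C at 16.0 → need 10 more.
Take 10 from Source E at 19.0 to finish.
Source G, Source 10: unused.
Cost = 140×7.0 + 240×10.0 + 110×15.0 + 150×16.0 + 10×19.0 = 7620.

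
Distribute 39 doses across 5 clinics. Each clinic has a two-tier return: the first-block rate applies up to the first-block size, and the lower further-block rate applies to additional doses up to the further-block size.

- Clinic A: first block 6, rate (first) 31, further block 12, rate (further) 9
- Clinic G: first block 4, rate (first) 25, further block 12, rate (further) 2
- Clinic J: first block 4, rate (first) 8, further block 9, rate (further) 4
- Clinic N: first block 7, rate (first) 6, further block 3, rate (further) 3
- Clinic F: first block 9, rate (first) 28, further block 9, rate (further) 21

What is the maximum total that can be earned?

826

Order all 10 blocks by rate: Clinic A/tier1 31 > Clinic F/tier1 28 > Clinic G/tier1 25 > Clinic F/tier2 21 > Clinic A/tier2 9 > Clinic J/tier1 8 > Clinic N/tier1 6 > Clinic J/tier2 4 > Clinic N/tier2 3 > Clinic G/tier2 2.
Clinic A/tier1 (31): +6 — 33 left.
Fill Clinic F tier1 block (9 at 28) — 24 left.
Fill Clinic G tier1 block (4 at 25) — 20 left.
Fill Clinic F tier2 block (9 at 21) — 11 left.
Clinic A/tier2: +11 of 12 at 9; pool empty.
Total = 31×6 + 28×9 + 25×4 + 21×9 + 9×11 = 826.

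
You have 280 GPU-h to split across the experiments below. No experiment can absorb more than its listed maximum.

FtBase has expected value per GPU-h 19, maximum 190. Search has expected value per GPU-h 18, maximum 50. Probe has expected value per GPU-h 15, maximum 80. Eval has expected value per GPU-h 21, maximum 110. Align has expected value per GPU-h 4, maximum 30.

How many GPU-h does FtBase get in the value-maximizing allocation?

170

Rank by expected value per GPU-h: Eval 21 > FtBase 19 > Search 18 > Probe 15 > Align 4.
Eval takes 110 to reach its cap of 110 → 170 left.
FtBase has room for 190 but only 170 remain, so it gets 170.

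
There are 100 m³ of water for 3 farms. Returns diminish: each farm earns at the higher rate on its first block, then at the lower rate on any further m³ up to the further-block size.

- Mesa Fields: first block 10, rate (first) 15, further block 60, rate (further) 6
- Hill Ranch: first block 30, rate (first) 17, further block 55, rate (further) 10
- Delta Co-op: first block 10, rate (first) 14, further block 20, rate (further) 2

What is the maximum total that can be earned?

Treat each block as its own option and order by rate: Hill Ranch/first 17 > Mesa Fields/first 15 > Delta Co-op/first 14 > Hill Ranch/second 10 > Mesa Fields/second 6 > Delta Co-op/second 2.
Hill Ranch first at 17: fill all 30 ; 70 left.
Mesa Fields/first (15): +10 ; 60 left.
Delta Co-op/first (14): +10 ; 50 left.
50 remain; put them into Hill Ranch second at 10.
Total = 17×30 + 15×10 + 14×10 + 10×50 = 1300.

1300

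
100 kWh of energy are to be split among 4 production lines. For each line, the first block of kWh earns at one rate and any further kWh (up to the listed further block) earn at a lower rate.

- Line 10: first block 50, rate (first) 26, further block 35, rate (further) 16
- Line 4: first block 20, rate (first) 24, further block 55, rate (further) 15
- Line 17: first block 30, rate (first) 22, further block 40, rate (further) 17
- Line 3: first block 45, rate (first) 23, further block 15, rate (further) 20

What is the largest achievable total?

2470

Order all 8 blocks by rate: Line 10/tier1 26 > Line 4/tier1 24 > Line 3/tier1 23 > Line 17/tier1 22 > Line 3/tier2 20 > Line 17/tier2 17 > Line 10/tier2 16 > Line 4/tier2 15.
Line 10 tier1 at 26: fill all 50 — 50 left.
Fill Line 4 tier1 block (20 at 24) — 30 left.
30 remain; put them into Line 3 tier1 at 23.
Total = 26×50 + 24×20 + 23×30 = 2470.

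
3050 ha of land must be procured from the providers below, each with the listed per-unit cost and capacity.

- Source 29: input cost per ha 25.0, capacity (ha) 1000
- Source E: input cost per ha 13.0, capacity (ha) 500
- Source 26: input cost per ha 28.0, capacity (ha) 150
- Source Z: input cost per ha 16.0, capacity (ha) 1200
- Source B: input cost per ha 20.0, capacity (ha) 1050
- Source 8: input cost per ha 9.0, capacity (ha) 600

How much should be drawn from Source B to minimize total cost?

Fill from the cheapest provider first.
Source 8 (9.0): use full 600 — 2450 ha to go.
Source E (13.0): use full 500 — 1950 ha to go.
Source Z at 16.0: take all 1200 ha — 750 still needed.
Source B at 20.0: take 750 of its 1050 — requirement met.
Source 29, Source 26: unused.

750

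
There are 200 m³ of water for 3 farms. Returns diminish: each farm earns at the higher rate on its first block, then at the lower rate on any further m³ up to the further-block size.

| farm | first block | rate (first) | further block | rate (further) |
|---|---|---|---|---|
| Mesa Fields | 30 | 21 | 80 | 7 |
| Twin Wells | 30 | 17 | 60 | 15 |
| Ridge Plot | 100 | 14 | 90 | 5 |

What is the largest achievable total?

3160

Treat each block as its own option and order by rate: Mesa Fields/T1 21 > Twin Wells/T1 17 > Twin Wells/T2 15 > Ridge Plot/T1 14 > Mesa Fields/T2 7 > Ridge Plot/T2 5.
Mesa Fields/T1 (21): +30 ; 170 left.
Twin Wells/T1 (17): +30 ; 140 left.
Twin Wells T2 at 15: fill all 60 ; 80 left.
80 remain; put them into Ridge Plot T1 at 14.
Total = 21×30 + 17×30 + 15×60 + 14×80 = 3160.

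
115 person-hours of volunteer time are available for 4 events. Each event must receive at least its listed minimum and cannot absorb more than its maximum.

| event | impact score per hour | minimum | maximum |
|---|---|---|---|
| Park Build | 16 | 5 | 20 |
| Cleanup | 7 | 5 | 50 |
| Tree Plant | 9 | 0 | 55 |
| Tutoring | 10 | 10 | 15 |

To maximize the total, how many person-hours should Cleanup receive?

Meeting every minimum uses 5+5+0+10 = 20 person-hours, leaving 95.
Order the events by impact score per hour: Park Build 16 > Tutoring 10 > Tree Plant 9 > Cleanup 7.
Give Park Build 15 more to hit its cap of 20 → 80 left.
Tutoring: +5 to 15 (cap) → 75 left.
Give Tree Plant 55 more to hit its cap of 55 → 20 left.
Only 20 left; Cleanup takes them to reach 25.

25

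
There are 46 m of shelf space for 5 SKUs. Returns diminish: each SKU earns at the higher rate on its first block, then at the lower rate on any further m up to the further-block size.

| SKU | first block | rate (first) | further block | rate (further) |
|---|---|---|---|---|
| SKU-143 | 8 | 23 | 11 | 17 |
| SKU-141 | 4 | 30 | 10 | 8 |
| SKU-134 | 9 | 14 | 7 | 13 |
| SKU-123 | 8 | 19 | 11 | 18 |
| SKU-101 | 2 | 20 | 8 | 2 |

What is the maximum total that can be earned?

Rank every tier by rate: SKU-141/first 30 > SKU-143/first 23 > SKU-101/first 20 > SKU-123/first 19 > SKU-123/second 18 > SKU-143/second 17 > SKU-134/first 14 > SKU-134/second 13 > SKU-141/second 8 > SKU-101/second 2.
SKU-141 first at 30: fill all 4 — 42 left.
Fill SKU-143 first block (8 at 23) — 34 left.
Fill SKU-101 first block (2 at 20) — 32 left.
SKU-123/first (19): +8 — 24 left.
SKU-123/second (18): +11 — 13 left.
Fill SKU-143 second block (11 at 17) — 2 left.
SKU-134 first at 14: only 2 left, fill 2.
Total = 30×4 + 23×8 + 20×2 + 19×8 + 18×11 + 17×11 + 14×2 = 909.

909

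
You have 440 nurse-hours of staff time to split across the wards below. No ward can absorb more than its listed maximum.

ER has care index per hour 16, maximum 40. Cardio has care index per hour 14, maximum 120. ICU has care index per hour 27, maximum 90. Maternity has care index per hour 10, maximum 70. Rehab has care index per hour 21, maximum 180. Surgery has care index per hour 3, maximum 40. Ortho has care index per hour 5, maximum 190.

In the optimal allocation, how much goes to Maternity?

10

Highest care index per hour first: ICU 27 > Rehab 21 > ER 16 > Cardio 14 > Maternity 10 > Ortho 5 > Surgery 3.
Give ICU 90 to hit its cap of 90 ; 350 left.
Rehab takes 180 to reach its cap of 180 ; 170 left.
ER takes 40 to reach its cap of 40 ; 130 left.
Cardio: +120 to 120 (cap) ; 10 left.
Maternity has room for 70 but only 10 remain, so it gets 10.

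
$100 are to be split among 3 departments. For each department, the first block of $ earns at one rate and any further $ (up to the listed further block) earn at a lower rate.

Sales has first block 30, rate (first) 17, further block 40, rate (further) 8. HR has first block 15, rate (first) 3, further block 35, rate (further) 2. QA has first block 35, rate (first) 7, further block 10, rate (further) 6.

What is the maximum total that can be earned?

Rank every tier by rate: Sales/T1 17 > Sales/T2 8 > QA/T1 7 > QA/T2 6 > HR/T1 3 > HR/T2 2.
Sales T1 at 17: fill all 30 → 70 left.
Sales T2 at 8: fill all 40 → 30 left.
30 remain; put them into QA T1 at 7.
Total = 17×30 + 8×40 + 7×30 = 1040.

1040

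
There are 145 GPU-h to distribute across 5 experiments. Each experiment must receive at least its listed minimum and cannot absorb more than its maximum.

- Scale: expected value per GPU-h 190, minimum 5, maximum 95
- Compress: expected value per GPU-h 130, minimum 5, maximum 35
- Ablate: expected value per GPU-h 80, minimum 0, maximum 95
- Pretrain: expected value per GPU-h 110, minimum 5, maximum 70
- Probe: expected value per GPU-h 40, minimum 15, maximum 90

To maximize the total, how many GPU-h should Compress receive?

Meeting every minimum uses 5+5+0+5+15 = 30 GPU-h, leaving 115.
Order the experiments by expected value per GPU-h: Scale 190 > Compress 130 > Pretrain 110 > Ablate 80 > Probe 40.
Scale takes 90 more to reach its cap of 95 — 25 left.
Only 25 left; Compress takes them to reach 30.

30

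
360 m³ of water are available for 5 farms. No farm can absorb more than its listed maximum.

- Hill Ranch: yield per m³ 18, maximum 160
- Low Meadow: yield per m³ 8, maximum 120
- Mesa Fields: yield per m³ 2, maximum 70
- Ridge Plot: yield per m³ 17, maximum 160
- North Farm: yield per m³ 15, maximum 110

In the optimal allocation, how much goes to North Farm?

Rank by yield per m³: Hill Ranch 18 > Ridge Plot 17 > North Farm 15 > Low Meadow 8 > Mesa Fields 2.
Hill Ranch: +160 to 160 (cap) — 200 left.
Ridge Plot takes 160 to reach its cap of 160 — 40 left.
North Farm: +40 (room for 110) → 40. Pool exhausted.

40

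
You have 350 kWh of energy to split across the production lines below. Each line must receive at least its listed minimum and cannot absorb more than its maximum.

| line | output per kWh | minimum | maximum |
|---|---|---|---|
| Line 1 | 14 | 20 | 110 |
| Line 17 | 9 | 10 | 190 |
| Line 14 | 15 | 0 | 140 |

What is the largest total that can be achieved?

4540

Meeting every minimum uses 20+10+0 = 30 kWh, leaving 320.
Order the production lines by output per kWh: Line 14 15 > Line 1 14 > Line 17 9.
Give Line 14 140 more to hit its cap of 140 ; 180 left.
Give Line 1 90 more to hit its cap of 110 ; 90 left.
Line 17 has room for 180 more but only 90 remain, so it gets 100.
Total = 14×110 + 9×100 + 15×140 = 4540.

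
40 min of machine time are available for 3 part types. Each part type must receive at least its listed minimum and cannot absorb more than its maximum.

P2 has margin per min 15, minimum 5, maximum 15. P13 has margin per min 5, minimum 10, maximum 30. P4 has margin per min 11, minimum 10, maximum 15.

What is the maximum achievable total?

440

Meeting every minimum uses 5+10+10 = 25 min, leaving 15.
Highest margin per min first: P2 15 > P4 11 > P13 5.
Give P2 10 more to hit its cap of 15 ; 5 left.
Give P4 5 more to hit its cap of 15 ; 0 left.
Total = 15×15 + 5×10 + 11×15 = 440.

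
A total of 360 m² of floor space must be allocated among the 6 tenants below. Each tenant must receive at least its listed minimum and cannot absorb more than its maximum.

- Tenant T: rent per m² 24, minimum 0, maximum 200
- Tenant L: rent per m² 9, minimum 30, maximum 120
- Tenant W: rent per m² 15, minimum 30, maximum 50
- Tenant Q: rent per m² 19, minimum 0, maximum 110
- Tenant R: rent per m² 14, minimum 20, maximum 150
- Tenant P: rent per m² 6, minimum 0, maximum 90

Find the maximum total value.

7320

Meeting every minimum uses 0+30+30+0+20+0 = 80 m², leaving 280.
Rank by rent per m²: Tenant T 24 > Tenant Q 19 > Tenant W 15 > Tenant R 14 > Tenant L 9 > Tenant P 6.
Tenant T takes 200 more to reach its cap of 200 → 80 left.
Tenant Q: +80 (room for 110) → 80. Pool exhausted.
Total = 24×200 + 9×30 + 15×30 + 19×80 + 14×20 = 7320.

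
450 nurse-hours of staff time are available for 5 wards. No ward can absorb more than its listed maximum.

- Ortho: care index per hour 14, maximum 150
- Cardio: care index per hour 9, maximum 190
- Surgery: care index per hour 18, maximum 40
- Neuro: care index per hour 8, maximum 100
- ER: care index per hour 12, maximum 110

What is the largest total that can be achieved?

Order the wards by care index per hour: Surgery 18 > Ortho 14 > ER 12 > Cardio 9 > Neuro 8.
Give Surgery 40 to hit its cap of 40 — 410 left.
Give Ortho 150 to hit its cap of 150 — 260 left.
ER: +110 to 110 (cap) — 150 left.
Only 150 left; Cardio takes them to reach 150.
Total = 14×150 + 9×150 + 18×40 + 12×110 = 5490.

5490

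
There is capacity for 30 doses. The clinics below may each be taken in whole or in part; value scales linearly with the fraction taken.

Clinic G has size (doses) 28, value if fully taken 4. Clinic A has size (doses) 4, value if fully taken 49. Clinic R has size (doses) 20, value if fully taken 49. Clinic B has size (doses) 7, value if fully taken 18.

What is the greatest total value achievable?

113.55

Rank by value-to-size ratio: Clinic A 49/4≈12.2, Clinic B 18/7≈2.57, Clinic R 49/20≈2.45, Clinic G 4/28≈0.143.
Clinic A: take in full, 4 doses for value 49 ; 26 left.
All 7 doses of Clinic B fit (value 18) ; 19 remain.
Only 19 doses remain; take 19/20 of Clinic R for value 49×19/20 = 46.55.
Total value = 113.55.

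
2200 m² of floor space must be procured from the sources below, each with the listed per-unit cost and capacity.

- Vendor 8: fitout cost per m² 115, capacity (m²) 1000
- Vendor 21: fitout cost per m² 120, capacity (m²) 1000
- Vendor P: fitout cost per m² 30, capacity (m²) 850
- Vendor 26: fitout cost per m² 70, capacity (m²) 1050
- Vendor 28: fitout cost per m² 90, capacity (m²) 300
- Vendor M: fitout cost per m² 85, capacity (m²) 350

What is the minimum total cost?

Cheapest first:
Vendor P (30): use full 850 — 1350 m² to go.
Vendor 26 at 70: take all 1050 m² — 300 still needed.
Vendor M (85): take the remaining 300 — done.
Vendor 28, Vendor 8, Vendor 21: unused.
Cost = 850×30 + 1050×70 + 300×85 = 124500.

124500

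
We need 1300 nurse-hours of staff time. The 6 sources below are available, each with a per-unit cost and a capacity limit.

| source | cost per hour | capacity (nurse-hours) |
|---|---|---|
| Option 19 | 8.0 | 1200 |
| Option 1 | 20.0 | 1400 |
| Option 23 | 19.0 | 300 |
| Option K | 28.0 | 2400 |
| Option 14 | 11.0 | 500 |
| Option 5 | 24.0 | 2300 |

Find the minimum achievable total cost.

Cheapest first:
Take 1200 from Option 19 at 8.0 — need 100 more.
Option 14 (11.0): take the remaining 100 — done.
Option 23, Option 1, Option 5, Option K: unused.
Cost = 1200×8.0 + 100×11.0 = 10700.

10700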